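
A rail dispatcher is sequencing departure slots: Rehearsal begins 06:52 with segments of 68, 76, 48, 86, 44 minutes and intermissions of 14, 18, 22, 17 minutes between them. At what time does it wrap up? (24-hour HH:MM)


Start: 06:52 = 412 min from midnight
  after task 1 (68 min): 08:00
  after break (14 min): 08:14
  after task 2 (76 min): 09:30
  after break (18 min): 09:48
  after task 3 (48 min): 10:36
  after break (22 min): 10:58
  after task 4 (86 min): 12:24
  after break (17 min): 12:41
  after task 5 (44 min): 13:25
Total elapsed: 393 minutes
End time: 13:25

13:25


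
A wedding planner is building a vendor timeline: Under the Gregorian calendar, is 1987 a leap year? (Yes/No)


Year: 1987
Divisible by 4? 1987 / 4 = 496.75 -> No
Not divisible by 4, so NOT a leap year

No


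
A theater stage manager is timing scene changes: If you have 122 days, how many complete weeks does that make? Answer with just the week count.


Total days: 122
Days per week: 7
Division: 122 / 7 = 17 remainder 3
Complete weeks: 17
Remaining days: 3

17


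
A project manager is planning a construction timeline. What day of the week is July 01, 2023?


Date: 2023-07-01
January 1, 2023 is a Sunday
Day of year: 182
Offset from Jan 1: 181 days
181 mod 7 = 6
Result: Saturday

Saturday


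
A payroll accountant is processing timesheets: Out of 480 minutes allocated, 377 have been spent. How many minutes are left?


Total budget: 480 minutes
Time used: 377 minutes
Remaining: 480 - 377 = 103 minutes
Percent used: 78.5%
Percent remaining: 21.5%

103


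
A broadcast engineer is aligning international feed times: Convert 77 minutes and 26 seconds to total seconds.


Minutes: 77
Extra seconds: 26
Seconds per minute: 60
Minutes to seconds: 77 x 60 = 4620
Total: 4620 + 26 = 4646

4646


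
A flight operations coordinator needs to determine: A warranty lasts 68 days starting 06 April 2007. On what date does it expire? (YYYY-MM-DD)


Start: 2007-04-06
Adding 68 days
Days remaining in April: 24
After April: 44 days still to add
May 2007: 31 days, 13 remaining
June 2007 has 30 days, need 13
Result: 2007-06-13

2007-06-13


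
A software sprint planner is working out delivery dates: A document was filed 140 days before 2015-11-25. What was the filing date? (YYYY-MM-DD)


Start: 2015-11-25
Subtracting 140 days
Days already passed in November: 25
After going back through November: 115 more days to subtract
October 2015: 31 days, 84 remaining
September 2015: 30 days, 54 remaining
August 2015: 31 days, 23 remaining
July 2015 has 31 days, need 23
Result: 2015-07-08

2015-07-08


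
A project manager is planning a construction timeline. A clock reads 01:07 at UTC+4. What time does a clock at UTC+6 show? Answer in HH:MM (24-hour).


Local time: 01:07 at UTC+4 (offset 4h)
Target zone: UTC+6 (offset 6h)
Difference: 6 - (4) = 2 hours
Calculation: 1 + (2) = 3
Result: 03:07

03:07


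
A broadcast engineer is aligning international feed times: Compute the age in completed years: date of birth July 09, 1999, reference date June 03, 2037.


Birth: 1999-07-09
Reference: 2037-06-03
Year difference: 2037 - 1999 = 38
Has birthday (07-09) occurred by 06-03? No
Birthday not yet reached this year -> subtract 1
Age in full years: 37

37


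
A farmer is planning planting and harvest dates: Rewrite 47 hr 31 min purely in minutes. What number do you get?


Hours: 47
Extra minutes: 31
Minutes per hour: 60
Hours to minutes: 47 x 60 = 2820
Total: 2820 + 31 = 2851

2851


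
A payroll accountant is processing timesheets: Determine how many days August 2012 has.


Month: August
Year: 2012
August is a 31-day month
Total: 31 days

31


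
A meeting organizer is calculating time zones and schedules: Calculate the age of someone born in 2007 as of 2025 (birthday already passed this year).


Birth year: 2007
Current year: 2025
Age = current year - birth year
Age = 2025 - 2007 = 18

18


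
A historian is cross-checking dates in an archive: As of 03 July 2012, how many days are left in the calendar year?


Start: July 03, 2012
End: December 31, 2012
Days left in July: 28
August: 31
September: 30
October: 31
November: 30
... plus remaining months
Sum of remaining months: 153
Total: 28 + 153 = 181

181


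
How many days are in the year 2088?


Year: 2088
Check leap year rules:
Divisible by 4? Yes
Divisible by 100? No
2088 is a leap year
Days: 366

366


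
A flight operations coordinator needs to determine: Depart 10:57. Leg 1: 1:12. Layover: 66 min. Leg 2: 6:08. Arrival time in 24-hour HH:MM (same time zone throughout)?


Depart: 10:57
Leg 1: +72 min -> 12:09
Layover: +66 min -> 13:15
Leg 2: +368 min -> 19:23
Total travel: 506 minutes = 8h 26m
Arrival: 19:23

19:23


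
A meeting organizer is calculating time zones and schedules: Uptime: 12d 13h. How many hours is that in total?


Days: 12
Extra hours: 13
Hours per day: 24
Days to hours: 12 x 24 = 288
Total: 288 + 13 = 301

301


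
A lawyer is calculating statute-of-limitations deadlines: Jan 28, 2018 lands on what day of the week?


Date: 2018-01-28
January 1, 2018 is a Monday
Day of year: 28
Offset from Jan 1: 27 days
27 mod 7 = 6
Result: Sunday

Sunday


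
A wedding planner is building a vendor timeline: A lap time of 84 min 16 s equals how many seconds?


Minutes: 84
Seconds: 16
Convert minutes to seconds: 84 x 60 = 5040
Add remaining seconds: 5040 + 16 = 5056

5056


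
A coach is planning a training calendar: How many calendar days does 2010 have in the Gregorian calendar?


Year: 2010
Check leap year rules:
Divisible by 4? No
2010 is not a leap year
Days: 365

365


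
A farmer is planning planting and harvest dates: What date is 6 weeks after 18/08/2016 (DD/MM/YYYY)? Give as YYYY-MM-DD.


Start: 2016-08-18
Weeks to add: 6
Convert to days: 6 x 7 = 42 days
Add 42 days to 2016-08-18
Result: 2016-09-29

2016-09-29


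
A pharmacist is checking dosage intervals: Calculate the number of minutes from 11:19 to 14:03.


Start time: 11:19 = 679 minutes from midnight
End time: 14:03 = 843 minutes from midnight
Difference: 843 - 679 = 164 minutes
That is 2 hours and 44 minutes

164


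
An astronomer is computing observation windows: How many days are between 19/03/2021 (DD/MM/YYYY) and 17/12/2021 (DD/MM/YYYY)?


Start date: 2021-03-19
End date: 2021-12-17
Mar 2021: +13 days
Apr 2021: +30 days
May 2021: +31 days
... (7 more months)
Total: 273 days

273


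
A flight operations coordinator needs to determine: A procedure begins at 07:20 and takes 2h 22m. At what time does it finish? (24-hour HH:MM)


Start time: 07:20
Adding: 2 hours 22 minutes
Minutes: 20 + 22 = 42
Hours: 7 + 2 + 0 = 9
Result: 09:42

09:42


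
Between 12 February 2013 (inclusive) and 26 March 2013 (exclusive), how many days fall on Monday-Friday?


Start: 2013-02-12 (Tuesday)
End (exclusive): 2013-03-26 (Tuesday)
Total calendar days: 42
Full weeks: 42 // 7 = 6 -> 30 weekdays
Remaining 0 days starting on Tuesday:
Total business days: 30 + 0 = 30

30


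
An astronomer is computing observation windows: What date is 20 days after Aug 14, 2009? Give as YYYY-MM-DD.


Start: 2009-08-14
Adding 20 days
Days remaining in August: 17
After August: 3 days still to add
September 2009 has 30 days, need 3
Result: 2009-09-03

2009-09-03


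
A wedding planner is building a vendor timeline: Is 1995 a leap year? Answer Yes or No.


Year: 1995
Divisible by 4? 1995 / 4 = 498.75 -> No
Not divisible by 4, so NOT a leap year

No


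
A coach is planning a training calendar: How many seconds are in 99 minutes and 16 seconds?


Minutes: 99
Extra seconds: 16
Seconds per minute: 60
Minutes to seconds: 99 x 60 = 5940
Total: 5940 + 16 = 5956

5956


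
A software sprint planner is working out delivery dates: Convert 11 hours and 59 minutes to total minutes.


Hours: 11
Minutes: 59
Convert hours to minutes: 11 x 60 = 660
Add remaining minutes: 660 + 59 = 719

719


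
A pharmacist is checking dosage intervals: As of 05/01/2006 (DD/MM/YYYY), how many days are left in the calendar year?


Start: January 05, 2006
End: December 31, 2006
Days left in January: 26
February: 28
March: 31
April: 30
May: 31
... plus remaining months
Sum of remaining months: 334
Total: 26 + 334 = 360

360


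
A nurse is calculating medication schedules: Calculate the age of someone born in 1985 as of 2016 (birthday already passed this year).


Birth year: 1985
Current year: 2016
Age = current year - birth year
Age = 2016 - 1985 = 31

31


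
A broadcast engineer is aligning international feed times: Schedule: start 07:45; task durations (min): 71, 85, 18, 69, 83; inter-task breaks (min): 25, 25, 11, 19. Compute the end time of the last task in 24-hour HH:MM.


Start: 07:45 = 465 min from midnight
  after task 1 (71 min): 08:56
  after break (25 min): 09:21
  after task 2 (85 min): 10:46
  after break (25 min): 11:11
  after task 3 (18 min): 11:29
  after break (11 min): 11:40
  after task 4 (69 min): 12:49
  after break (19 min): 13:08
  after task 5 (83 min): 14:31
Total elapsed: 406 minutes
End time: 14:31

14:31


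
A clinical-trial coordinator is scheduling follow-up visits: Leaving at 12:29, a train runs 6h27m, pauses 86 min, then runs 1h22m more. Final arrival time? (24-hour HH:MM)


Depart: 12:29
Leg 1: +387 min -> 18:56
Layover: +86 min -> 20:22
Leg 2: +82 min -> 21:44
Total travel: 555 minutes = 9h 15m
Arrival: 21:44

21:44


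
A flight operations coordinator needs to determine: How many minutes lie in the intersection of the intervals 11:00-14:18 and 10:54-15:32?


Interval A: [660, 858] minutes from midnight
Interval B: [654, 932] minutes from midnight
Overlap start = max(660, 654) = 660
Overlap end = min(858, 932) = 858
Overlap = 858 - 660 = 198 minutes

198


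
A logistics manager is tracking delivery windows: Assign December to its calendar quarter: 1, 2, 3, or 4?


Month: December (month 12)
Q1: January-March (months 1-3)
Q2: April-June (months 4-6)
Q3: July-September (months 7-9)
Q4: October-December (months 10-12)
Month 12 falls in Q4

4


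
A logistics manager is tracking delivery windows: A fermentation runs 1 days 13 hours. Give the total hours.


Days: 1
Extra hours: 13
Hours per day: 24
Days to hours: 1 x 24 = 24
Total: 24 + 13 = 37

37


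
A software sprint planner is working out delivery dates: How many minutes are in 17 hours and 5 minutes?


Hours: 17
Extra minutes: 5
Minutes per hour: 60
Hours to minutes: 17 x 60 = 1020
Total: 1020 + 5 = 1025

1025


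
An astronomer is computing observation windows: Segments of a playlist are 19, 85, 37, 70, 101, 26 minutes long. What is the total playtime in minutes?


Durations: 19, 85, 37, 70, 101, 26
Running sum: 19
+ 85 = 104
+ 37 = 141
+ 70 = 211
+ 101 = 312
+ 26 = 338
Total duration: 338 minutes
That is 5 hours and 38 minutes

338


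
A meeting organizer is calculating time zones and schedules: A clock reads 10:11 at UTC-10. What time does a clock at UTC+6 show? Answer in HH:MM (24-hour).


Local time: 10:11 at UTC-10 (offset -10h)
Target zone: UTC+6 (offset 6h)
Difference: 6 - (-10) = 16 hours
Calculation: 10 + (16) = 26
Wraparound: (26) mod 24 = 2
Result: 02:11

02:11


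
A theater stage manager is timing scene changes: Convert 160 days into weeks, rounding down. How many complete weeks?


Total days: 160
Days per week: 7
Division: 160 / 7 = 22 remainder 6
Complete weeks: 22
Remaining days: 6

22


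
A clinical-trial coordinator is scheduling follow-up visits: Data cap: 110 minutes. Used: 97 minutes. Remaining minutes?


Total budget: 110 minutes
Time used: 97 minutes
Remaining: 110 - 97 = 13 minutes
Percent used: 88.2%
Percent remaining: 11.8%

13


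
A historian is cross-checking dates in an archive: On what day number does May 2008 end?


Month: May
Year: 2008
May is a 31-day month
Total: 31 days

31


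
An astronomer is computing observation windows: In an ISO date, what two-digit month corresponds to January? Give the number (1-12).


Calendar month order:
1. January <--
2. February
January is month number 1

1


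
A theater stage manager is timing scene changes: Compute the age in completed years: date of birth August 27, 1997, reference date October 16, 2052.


Birth: 1997-08-27
Reference: 2052-10-16
Year difference: 2052 - 1997 = 55
Has birthday (08-27) occurred by 10-16? Yes
Age in full years: 55

55


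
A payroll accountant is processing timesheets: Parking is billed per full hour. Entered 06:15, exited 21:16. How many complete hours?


Start: 06:15
End: 21:16
Hour difference: 21 - 6 = 15 hours
Minute difference: 16 - 15 = 1 minutes
Total minutes: 901
Complete hours: 901 / 60 = 15 (remainder 1)

15


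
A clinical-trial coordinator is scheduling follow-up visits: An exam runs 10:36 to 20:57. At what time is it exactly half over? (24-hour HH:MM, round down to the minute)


Start time: 10:36 = 636 minutes from midnight
End time: 20:57 = 1257 minutes from midnight
Sum: 636 + 1257 = 1893
Midpoint: 1893 / 2 = 946 minutes
Convert: 946 / 60 = 15 hours, 46 minutes
Result: 15:46

15:46


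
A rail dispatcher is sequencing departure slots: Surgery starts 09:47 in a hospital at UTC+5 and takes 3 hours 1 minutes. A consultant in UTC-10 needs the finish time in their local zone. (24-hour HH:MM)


Start: 09:47 in UTC+5
Step 1 - add duration:
  minutes: 47 + 1 = 48
  hours: 9 + 3 + 0 = 12
  end in UTC+5: 12:48
Step 2 - convert UTC+5 -> UTC-10:
  offset difference: -10 - (5) = -15 hours
  12 + (-15) = -3 -> mod 24 = 21
Result: 21:48 in UTC-10

21:48


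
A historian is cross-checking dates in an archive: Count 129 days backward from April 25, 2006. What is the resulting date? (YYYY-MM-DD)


Start: 2006-04-25
Subtracting 129 days
Days already passed in April: 25
After going back through April: 104 more days to subtract
March 2006: 31 days, 73 remaining
February 2006: 28 days, 45 remaining
January 2006: 31 days, 14 remaining
December 2005 has 31 days, need 14
Result: 2005-12-17

2005-12-17


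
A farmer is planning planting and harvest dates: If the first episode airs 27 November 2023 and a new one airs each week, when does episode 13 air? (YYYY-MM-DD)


First occurrence: 2023-11-27 (occurrence 1)
Each occurrence is 7 days after the previous.
Occurrence 13 is 12 weeks after the first.
12 weeks = 84 days
2023-11-27 + 84 days = 2024-02-19

2024-02-19


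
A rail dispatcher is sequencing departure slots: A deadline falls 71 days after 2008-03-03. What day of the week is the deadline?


Start: 2008-03-03 (Monday)
Step 1 - find target date: add 71 days
  2008-03-03 + 71 days = 2008-05-13
Step 2 - day of week:
  71 mod 7 = 1
  Monday + 1 days -> Tuesday
Result: Tuesday (2008-05-13)

Tuesday


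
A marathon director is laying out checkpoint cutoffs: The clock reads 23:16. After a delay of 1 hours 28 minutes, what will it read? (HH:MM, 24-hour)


Start time: 23:16
Adding: 1 hours 28 minutes
Minutes: 16 + 28 = 44
Hours: 23 + 1 + 0 = 24
Hour wraparound: 24 mod 24 = 0
Result: 00:44

00:44


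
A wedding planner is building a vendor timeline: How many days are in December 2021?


Month: December
Year: 2021
December is a 31-day month
Total: 31 days

31


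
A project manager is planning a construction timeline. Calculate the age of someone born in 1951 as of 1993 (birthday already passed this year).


Birth year: 1951
Current year: 1993
Age = current year - birth year
Age = 1993 - 1951 = 42

42


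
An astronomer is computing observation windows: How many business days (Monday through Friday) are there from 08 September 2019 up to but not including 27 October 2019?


Start: 2019-09-08 (Sunday)
End (exclusive): 2019-10-27 (Sunday)
Total calendar days: 49
Full weeks: 49 // 7 = 7 -> 35 weekdays
Remaining 0 days starting on Sunday:
Total business days: 35 + 0 = 35

35


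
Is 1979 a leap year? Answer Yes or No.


Year: 1979
Divisible by 4? 1979 / 4 = 494.75 -> No
Not divisible by 4, so NOT a leap year

No


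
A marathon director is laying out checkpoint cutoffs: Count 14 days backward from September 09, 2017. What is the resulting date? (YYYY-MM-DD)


Start: 2017-09-09
Subtracting 14 days
Days already passed in September: 9
After going back through September: 5 more days to subtract
August 2017 has 31 days, need 5
Result: 2017-08-26

2017-08-26


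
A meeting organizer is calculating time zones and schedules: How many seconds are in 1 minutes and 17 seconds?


Minutes: 1
Seconds: 17
Convert minutes to seconds: 1 x 60 = 60
Add remaining seconds: 60 + 17 = 77

77


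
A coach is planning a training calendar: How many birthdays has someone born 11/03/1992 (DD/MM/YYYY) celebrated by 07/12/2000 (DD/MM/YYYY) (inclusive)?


Birth: 1992-03-11
Reference: 2000-12-07
Year difference: 2000 - 1992 = 8
Has birthday (03-11) occurred by 12-07? Yes
Age in full years: 8

8


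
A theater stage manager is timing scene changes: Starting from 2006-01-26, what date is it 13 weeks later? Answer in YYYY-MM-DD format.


Start: 2006-01-26
Weeks to add: 13
Convert to days: 13 x 7 = 91 days
Add 91 days to 2006-01-26
Result: 2006-04-27

2006-04-27


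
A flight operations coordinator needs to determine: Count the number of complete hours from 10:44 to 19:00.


Start: 10:44
End: 19:00
Hour difference: 19 - 10 = 9 hours
Minute difference: 0 - 44 = -44 minutes
Total minutes: 496
Complete hours: 496 / 60 = 8 (remainder 16)

8


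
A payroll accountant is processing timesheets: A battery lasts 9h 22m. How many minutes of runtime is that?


Hours: 9
Extra minutes: 22
Minutes per hour: 60
Hours to minutes: 9 x 60 = 540
Total: 540 + 22 = 562

562


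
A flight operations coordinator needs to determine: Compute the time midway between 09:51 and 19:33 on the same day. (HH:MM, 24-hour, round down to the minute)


Start time: 09:51 = 591 minutes from midnight
End time: 19:33 = 1173 minutes from midnight
Sum: 591 + 1173 = 1764
Midpoint: 1764 / 2 = 882 minutes
Convert: 882 / 60 = 14 hours, 42 minutes
Result: 14:42

14:42


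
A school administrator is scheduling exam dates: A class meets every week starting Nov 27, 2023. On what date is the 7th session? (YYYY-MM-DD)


First occurrence: 2023-11-27 (occurrence 1)
Each occurrence is 7 days after the previous.
Occurrence 7 is 6 weeks after the first.
6 weeks = 42 days
2023-11-27 + 42 days = 2024-01-08

2024-01-08


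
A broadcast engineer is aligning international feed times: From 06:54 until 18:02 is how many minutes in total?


Start time: 06:54 = 414 minutes from midnight
End time: 18:02 = 1082 minutes from midnight
Difference: 1082 - 414 = 668 minutes
That is 11 hours and 8 minutes

668


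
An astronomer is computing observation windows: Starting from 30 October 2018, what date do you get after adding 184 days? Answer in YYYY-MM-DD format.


Start: 2018-10-30
Adding 184 days
Days remaining in October: 1
After October: 183 days still to add
November 2018: 30 days, 153 remaining
December 2018: 31 days, 122 remaining
January 2019: 31 days, 91 remaining
February 2019: 28 days, 63 remaining
Result: 2019-05-02

2019-05-02


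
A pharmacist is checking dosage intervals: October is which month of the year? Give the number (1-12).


Calendar month order:
9. September
10. October <--
11. November
October is month number 10

10


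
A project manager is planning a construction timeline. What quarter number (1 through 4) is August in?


Month: August (month 8)
Q1: January-March (months 1-3)
Q2: April-June (months 4-6)
Q3: July-September (months 7-9)
Q4: October-December (months 10-12)
Month 8 falls in Q3

3


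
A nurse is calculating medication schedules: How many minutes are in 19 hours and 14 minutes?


Hours: 19
Minutes: 14
Convert hours to minutes: 19 x 60 = 1140
Add remaining minutes: 1140 + 14 = 1154

1154


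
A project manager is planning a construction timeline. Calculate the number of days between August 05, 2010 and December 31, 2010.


Start: August 05, 2010
End: December 31, 2010
Days left in August: 26
September: 30
October: 31
November: 30
December: 31
Sum of remaining months: 122
Total: 26 + 122 = 148

148


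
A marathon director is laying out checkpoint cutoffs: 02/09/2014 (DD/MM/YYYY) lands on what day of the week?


Date: 2014-09-02
January 1, 2014 is a Wednesday
Day of year: 245
Offset from Jan 1: 244 days
244 mod 7 = 6
Result: Tuesday

Tuesday


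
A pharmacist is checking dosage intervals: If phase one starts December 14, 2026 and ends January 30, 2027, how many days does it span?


Start date: 2026-12-14
End date: 2027-01-30
Dec 2026: +18 days
Jan 2027: +29 days
Total: 47 days

47


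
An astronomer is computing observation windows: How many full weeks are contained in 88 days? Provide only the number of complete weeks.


Total days: 88
Days per week: 7
Division: 88 / 7 = 12 remainder 4
Complete weeks: 12
Remaining days: 4

12


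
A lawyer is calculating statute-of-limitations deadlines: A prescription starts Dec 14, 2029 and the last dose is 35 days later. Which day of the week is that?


Start: 2029-12-14 (Friday)
Step 1 - find target date: add 35 days
  2029-12-14 + 35 days = 2030-01-18
Step 2 - day of week:
  35 mod 7 = 0
  Friday + 0 days -> Friday
Result: Friday (2030-01-18)

Friday


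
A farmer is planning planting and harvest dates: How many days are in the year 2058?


Year: 2058
Check leap year rules:
Divisible by 4? No
2058 is not a leap year
Days: 365

365


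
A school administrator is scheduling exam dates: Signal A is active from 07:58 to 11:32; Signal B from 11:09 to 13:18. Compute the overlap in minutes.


Interval A: [478, 692] minutes from midnight
Interval B: [669, 798] minutes from midnight
Overlap start = max(478, 669) = 669
Overlap end = min(692, 798) = 692
Overlap = 692 - 669 = 23 minutes

23


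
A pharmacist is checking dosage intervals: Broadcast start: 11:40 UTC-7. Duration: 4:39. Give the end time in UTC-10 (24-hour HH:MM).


Start: 11:40 in UTC-7
Step 1 - add duration:
  minutes: 40 + 39 = 79 (carry 1h)
  hours: 11 + 4 + 1 = 16
  end in UTC-7: 16:19
Step 2 - convert UTC-7 -> UTC-10:
  offset difference: -10 - (-7) = -3 hours
  16 + (-3) = 13 -> mod 24 = 13
Result: 13:19 in UTC-10

13:19


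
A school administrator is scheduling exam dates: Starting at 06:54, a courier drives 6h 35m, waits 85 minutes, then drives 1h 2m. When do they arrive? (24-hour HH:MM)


Depart: 06:54
Leg 1: +395 min -> 13:29
Layover: +85 min -> 14:54
Leg 2: +62 min -> 15:56
Total travel: 542 minutes = 9h 2m
Arrival: 15:56

15:56


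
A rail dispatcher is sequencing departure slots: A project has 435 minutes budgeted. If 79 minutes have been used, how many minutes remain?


Total budget: 435 minutes
Time used: 79 minutes
Remaining: 435 - 79 = 356 minutes
Percent used: 18.2%
Percent remaining: 81.8%

356


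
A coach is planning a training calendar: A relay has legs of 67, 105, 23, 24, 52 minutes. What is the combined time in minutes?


Durations: 67, 105, 23, 24, 52
Running sum: 67
+ 105 = 172
+ 23 = 195
+ 24 = 219
+ 52 = 271
Total duration: 271 minutes
That is 4 hours and 31 minutes

271


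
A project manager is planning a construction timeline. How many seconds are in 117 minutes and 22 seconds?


Minutes: 117
Extra seconds: 22
Seconds per minute: 60
Minutes to seconds: 117 x 60 = 7020
Total: 7020 + 22 = 7042

7042


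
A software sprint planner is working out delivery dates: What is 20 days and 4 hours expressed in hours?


Days: 20
Extra hours: 4
Hours per day: 24
Days to hours: 20 x 24 = 480
Total: 480 + 4 = 484

484


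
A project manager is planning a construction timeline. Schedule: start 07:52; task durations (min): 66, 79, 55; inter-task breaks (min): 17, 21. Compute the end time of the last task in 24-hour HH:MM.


Start: 07:52 = 472 min from midnight
  after task 1 (66 min): 08:58
  after break (17 min): 09:15
  after task 2 (79 min): 10:34
  after break (21 min): 10:55
  after task 3 (55 min): 11:50
Total elapsed: 238 minutes
End time: 11:50

11:50


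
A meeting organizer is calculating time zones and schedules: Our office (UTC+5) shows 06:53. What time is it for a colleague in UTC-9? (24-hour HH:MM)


Local time: 06:53 at UTC+5 (offset 5h)
Target zone: UTC-9 (offset -9h)
Difference: -9 - (5) = -14 hours
Calculation: 6 + (-14) = -8
Wraparound: (-8) mod 24 = 16
Result: 16:53

16:53


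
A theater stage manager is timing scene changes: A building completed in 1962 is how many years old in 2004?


Birth year: 1962
Current year: 2004
Age = current year - birth year
Age = 2004 - 1962 = 42

42


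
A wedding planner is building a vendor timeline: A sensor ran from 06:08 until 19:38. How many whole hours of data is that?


Start: 06:08
End: 19:38
Hour difference: 19 - 6 = 13 hours
Minute difference: 38 - 8 = 30 minutes
Total minutes: 810
Complete hours: 810 / 60 = 13 (remainder 30)

13


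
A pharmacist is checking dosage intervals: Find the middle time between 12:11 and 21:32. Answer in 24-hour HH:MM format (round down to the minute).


Start time: 12:11 = 731 minutes from midnight
End time: 21:32 = 1292 minutes from midnight
Sum: 731 + 1292 = 2023
Midpoint: 2023 / 2 = 1011 minutes
Convert: 1011 / 60 = 16 hours, 51 minutes
Result: 16:51

16:51


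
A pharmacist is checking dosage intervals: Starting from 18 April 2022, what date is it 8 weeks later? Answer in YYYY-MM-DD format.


Start: 2022-04-18
Weeks to add: 8
Convert to days: 8 x 7 = 56 days
Add 56 days to 2022-04-18
Result: 2022-06-13

2022-06-13


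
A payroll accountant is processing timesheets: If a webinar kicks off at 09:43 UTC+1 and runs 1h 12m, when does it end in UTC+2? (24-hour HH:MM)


Start: 09:43 in UTC+1
Step 1 - add duration:
  minutes: 43 + 12 = 55
  hours: 9 + 1 + 0 = 10
  end in UTC+1: 10:55
Step 2 - convert UTC+1 -> UTC+2:
  offset difference: 2 - (1) = 1 hours
  10 + (1) = 11 -> mod 24 = 11
Result: 11:55 in UTC+2

11:55


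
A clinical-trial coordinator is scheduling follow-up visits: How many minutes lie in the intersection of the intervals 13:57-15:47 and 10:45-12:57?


Interval A: [837, 947] minutes from midnight
Interval B: [645, 777] minutes from midnight
Overlap start = max(837, 645) = 837
Overlap end = min(947, 777) = 777
End <= start, so the intervals do not overlap: 0 minutes

0


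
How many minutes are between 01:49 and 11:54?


Start time: 01:49 = 109 minutes from midnight
End time: 11:54 = 714 minutes from midnight
Difference: 714 - 109 = 605 minutes
That is 10 hours and 5 minutes

605


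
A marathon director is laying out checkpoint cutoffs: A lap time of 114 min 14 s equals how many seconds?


Minutes: 114
Seconds: 14
Convert minutes to seconds: 114 x 60 = 6840
Add remaining seconds: 6840 + 14 = 6854

6854


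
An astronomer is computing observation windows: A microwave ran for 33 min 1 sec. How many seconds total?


Minutes: 33
Extra seconds: 1
Seconds per minute: 60
Minutes to seconds: 33 x 60 = 1980
Total: 1980 + 1 = 1981

1981


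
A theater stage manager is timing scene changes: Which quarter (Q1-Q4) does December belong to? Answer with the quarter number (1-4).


Month: December (month 12)
Q1: January-March (months 1-3)
Q2: April-June (months 4-6)
Q3: July-September (months 7-9)
Q4: October-December (months 10-12)
Month 12 falls in Q4

4


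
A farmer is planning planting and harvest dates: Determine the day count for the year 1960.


Year: 1960
Check leap year rules:
Divisible by 4? Yes
Divisible by 100? No
1960 is a leap year
Days: 366

366


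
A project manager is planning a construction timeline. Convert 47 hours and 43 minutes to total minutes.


Hours: 47
Extra minutes: 43
Minutes per hour: 60
Hours to minutes: 47 x 60 = 2820
Total: 2820 + 43 = 2863

2863


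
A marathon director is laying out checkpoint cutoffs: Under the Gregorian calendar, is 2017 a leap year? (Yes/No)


Year: 2017
Divisible by 4? 2017 / 4 = 504.25 -> No
Not divisible by 4, so NOT a leap year

No


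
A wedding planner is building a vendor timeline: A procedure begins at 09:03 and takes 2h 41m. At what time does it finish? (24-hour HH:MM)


Start time: 09:03
Adding: 2 hours 41 minutes
Minutes: 3 + 41 = 44
Hours: 9 + 2 + 0 = 11
Result: 11:44

11:44


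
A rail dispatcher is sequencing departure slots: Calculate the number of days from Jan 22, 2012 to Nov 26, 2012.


Start date: 2012-01-22
End date: 2012-11-26
Jan 2012: +10 days
Feb 2012: +29 days
Mar 2012: +31 days
... (8 more months)
Total: 309 days

309


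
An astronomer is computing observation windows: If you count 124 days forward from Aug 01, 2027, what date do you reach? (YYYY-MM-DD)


Start: 2027-08-01
Adding 124 days
Days remaining in August: 30
After August: 94 days still to add
September 2027: 30 days, 64 remaining
October 2027: 31 days, 33 remaining
November 2027: 30 days, 3 remaining
December 2027 has 31 days, need 3
Result: 2027-12-03

2027-12-03


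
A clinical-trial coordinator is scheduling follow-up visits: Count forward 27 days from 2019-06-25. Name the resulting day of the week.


Start: 2019-06-25 (Tuesday)
Step 1 - find target date: add 27 days
  2019-06-25 + 27 days = 2019-07-22
Step 2 - day of week:
  27 mod 7 = 6
  Tuesday + 6 days -> Monday
Result: Monday (2019-07-22)

Monday


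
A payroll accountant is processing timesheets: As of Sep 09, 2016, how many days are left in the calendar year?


Start: September 09, 2016
End: December 31, 2016
Days left in September: 21
October: 31
November: 30
December: 31
Sum of remaining months: 92
Total: 21 + 92 = 113

113


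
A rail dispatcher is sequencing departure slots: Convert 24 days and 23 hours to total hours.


Days: 24
Extra hours: 23
Hours per day: 24
Days to hours: 24 x 24 = 576
Total: 576 + 23 = 599

599


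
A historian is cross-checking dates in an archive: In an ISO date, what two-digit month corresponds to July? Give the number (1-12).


Calendar month order:
6. June
7. July <--
8. August
July is month number 7

7


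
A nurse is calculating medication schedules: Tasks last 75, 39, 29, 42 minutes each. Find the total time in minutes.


Durations: 75, 39, 29, 42
Running sum: 75
+ 39 = 114
+ 29 = 143
+ 42 = 185
Total duration: 185 minutes
That is 3 hours and 5 minutes

185


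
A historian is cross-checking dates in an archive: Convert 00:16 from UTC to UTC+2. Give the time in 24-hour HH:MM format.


Local time: 00:16 at UTC (offset 0h)
Target zone: UTC+2 (offset 2h)
Difference: 2 - (0) = 2 hours
Calculation: 0 + (2) = 2
Result: 02:16

02:16


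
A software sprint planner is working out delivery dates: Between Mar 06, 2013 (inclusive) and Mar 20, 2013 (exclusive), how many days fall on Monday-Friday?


Start: 2013-03-06 (Wednesday)
End (exclusive): 2013-03-20 (Wednesday)
Total calendar days: 14
Full weeks: 14 // 7 = 2 -> 10 weekdays
Remaining 0 days starting on Wednesday:
Total business days: 10 + 0 = 10

10


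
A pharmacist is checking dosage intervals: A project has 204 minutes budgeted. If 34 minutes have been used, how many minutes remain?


Total budget: 204 minutes
Time used: 34 minutes
Remaining: 204 - 34 = 170 minutes
Percent used: 16.7%
Percent remaining: 83.3%

170


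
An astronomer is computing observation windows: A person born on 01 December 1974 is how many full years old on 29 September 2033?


Birth: 1974-12-01
Reference: 2033-09-29
Year difference: 2033 - 1974 = 59
Has birthday (12-01) occurred by 09-29? No
Birthday not yet reached this year -> subtract 1
Age in full years: 58

58


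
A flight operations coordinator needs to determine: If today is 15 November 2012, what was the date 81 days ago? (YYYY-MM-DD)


Start: 2012-11-15
Subtracting 81 days
Days already passed in November: 15
After going back through November: 66 more days to subtract
October 2012: 31 days, 35 remaining
September 2012: 30 days, 5 remaining
August 2012 has 31 days, need 5
Result: 2012-08-26

2012-08-26


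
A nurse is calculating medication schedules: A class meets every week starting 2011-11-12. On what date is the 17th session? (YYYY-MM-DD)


First occurrence: 2011-11-12 (occurrence 1)
Each occurrence is 7 days after the previous.
Occurrence 17 is 16 weeks after the first.
16 weeks = 112 days
2011-11-12 + 112 days = 2012-03-03

2012-03-03


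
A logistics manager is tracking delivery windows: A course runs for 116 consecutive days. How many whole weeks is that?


Total days: 116
Days per week: 7
Division: 116 / 7 = 16 remainder 4
Complete weeks: 16
Remaining days: 4

16


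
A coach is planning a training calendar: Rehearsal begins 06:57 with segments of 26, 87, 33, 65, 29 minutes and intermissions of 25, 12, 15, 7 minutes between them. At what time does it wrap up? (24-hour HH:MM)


Start: 06:57 = 417 min from midnight
  after task 1 (26 min): 07:23
  after break (25 min): 07:48
  after task 2 (87 min): 09:15
  after break (12 min): 09:27
  after task 3 (33 min): 10:00
  after break (15 min): 10:15
  after task 4 (65 min): 11:20
  after break (7 min): 11:27
  after task 5 (29 min): 11:56
Total elapsed: 299 minutes
End time: 11:56

11:56


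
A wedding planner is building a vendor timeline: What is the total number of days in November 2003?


Month: November
Year: 2003
November is a 30-day month
Total: 30 days

30


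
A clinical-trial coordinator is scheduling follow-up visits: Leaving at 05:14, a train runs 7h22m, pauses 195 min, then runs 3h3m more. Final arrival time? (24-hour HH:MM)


Depart: 05:14
Leg 1: +442 min -> 12:36
Layover: +195 min -> 15:51
Leg 2: +183 min -> 18:54
Total travel: 820 minutes = 13h 40m
Arrival: 18:54

18:54


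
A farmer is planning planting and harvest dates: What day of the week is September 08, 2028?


Date: 2028-09-08
January 1, 2028 is a Saturday
Day of year: 252
Offset from Jan 1: 251 days
251 mod 7 = 6
Result: Friday

Friday


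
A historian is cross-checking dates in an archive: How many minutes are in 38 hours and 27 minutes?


Hours: 38
Minutes: 27
Convert hours to minutes: 38 x 60 = 2280
Add remaining minutes: 2280 + 27 = 2307

2307


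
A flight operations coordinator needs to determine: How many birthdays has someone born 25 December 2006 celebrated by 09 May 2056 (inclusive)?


Birth: 2006-12-25
Reference: 2056-05-09
Year difference: 2056 - 2006 = 50
Has birthday (12-25) occurred by 05-09? No
Birthday not yet reached this year -> subtract 1
Age in full years: 49

49


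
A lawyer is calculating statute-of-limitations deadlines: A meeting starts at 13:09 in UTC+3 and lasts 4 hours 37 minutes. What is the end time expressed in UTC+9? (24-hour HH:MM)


Start: 13:09 in UTC+3
Step 1 - add duration:
  minutes: 9 + 37 = 46
  hours: 13 + 4 + 0 = 17
  end in UTC+3: 17:46
Step 2 - convert UTC+3 -> UTC+9:
  offset difference: 9 - (3) = 6 hours
  17 + (6) = 23 -> mod 24 = 23
Result: 23:46 in UTC+9

23:46


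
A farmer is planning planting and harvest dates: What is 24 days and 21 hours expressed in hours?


Days: 24
Extra hours: 21
Hours per day: 24
Days to hours: 24 x 24 = 576
Total: 576 + 21 = 597

597


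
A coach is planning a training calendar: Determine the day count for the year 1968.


Year: 1968
Check leap year rules:
Divisible by 4? Yes
Divisible by 100? No
1968 is a leap year
Days: 366

366


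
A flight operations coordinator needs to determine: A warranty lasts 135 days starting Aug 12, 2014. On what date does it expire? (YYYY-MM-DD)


Start: 2014-08-12
Adding 135 days
Days remaining in August: 19
After August: 116 days still to add
September 2014: 30 days, 86 remaining
October 2014: 31 days, 55 remaining
November 2014: 30 days, 25 remaining
December 2014 has 31 days, need 25
Result: 2014-12-25

2014-12-25


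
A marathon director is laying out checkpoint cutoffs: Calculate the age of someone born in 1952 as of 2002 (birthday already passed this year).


Birth year: 1952
Current year: 2002
Age = current year - birth year
Age = 2002 - 1952 = 50

50


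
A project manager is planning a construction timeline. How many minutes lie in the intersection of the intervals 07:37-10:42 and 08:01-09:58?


Interval A: [457, 642] minutes from midnight
Interval B: [481, 598] minutes from midnight
Overlap start = max(457, 481) = 481
Overlap end = min(642, 598) = 598
Overlap = 598 - 481 = 117 minutes

117


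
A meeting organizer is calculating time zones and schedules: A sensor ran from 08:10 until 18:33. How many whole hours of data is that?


Start: 08:10
End: 18:33
Hour difference: 18 - 8 = 10 hours
Minute difference: 33 - 10 = 23 minutes
Total minutes: 623
Complete hours: 623 / 60 = 10 (remainder 23)

10


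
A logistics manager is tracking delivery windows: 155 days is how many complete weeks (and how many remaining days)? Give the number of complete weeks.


Total days: 155
Days per week: 7
Division: 155 / 7 = 22 remainder 1
Complete weeks: 22
Remaining days: 1

22


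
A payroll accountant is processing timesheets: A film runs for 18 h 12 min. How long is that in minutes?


Hours: 18
Minutes: 12
Convert hours to minutes: 18 x 60 = 1080
Add remaining minutes: 1080 + 12 = 1092

1092


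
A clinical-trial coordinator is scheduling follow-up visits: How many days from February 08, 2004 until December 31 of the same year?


Start: February 08, 2004
End: December 31, 2004
Days left in February: 21
March: 31
April: 30
May: 31
June: 30
... plus remaining months
Sum of remaining months: 306
Total: 21 + 306 = 327

327


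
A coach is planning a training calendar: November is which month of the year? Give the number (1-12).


Calendar month order:
10. October
11. November <--
12. December
November is month number 11

11


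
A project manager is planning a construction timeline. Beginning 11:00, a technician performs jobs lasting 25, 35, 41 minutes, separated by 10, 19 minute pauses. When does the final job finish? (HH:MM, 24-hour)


Start: 11:00 = 660 min from midnight
  after task 1 (25 min): 11:25
  after break (10 min): 11:35
  after task 2 (35 min): 12:10
  after break (19 min): 12:29
  after task 3 (41 min): 13:10
Total elapsed: 130 minutes
End time: 13:10

13:10


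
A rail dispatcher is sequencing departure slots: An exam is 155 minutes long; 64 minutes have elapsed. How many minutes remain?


Total budget: 155 minutes
Time used: 64 minutes
Remaining: 155 - 64 = 91 minutes
Percent used: 41.3%
Percent remaining: 58.7%

91


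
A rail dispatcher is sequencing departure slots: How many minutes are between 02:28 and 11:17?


Start time: 02:28 = 148 minutes from midnight
End time: 11:17 = 677 minutes from midnight
Difference: 677 - 148 = 529 minutes
That is 8 hours and 49 minutes

529


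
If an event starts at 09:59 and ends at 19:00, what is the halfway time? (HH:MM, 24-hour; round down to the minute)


Start time: 09:59 = 599 minutes from midnight
End time: 19:00 = 1140 minutes from midnight
Sum: 599 + 1140 = 1739
Midpoint: 1739 / 2 = 869 minutes
Convert: 869 / 60 = 14 hours, 29 minutes
Result: 14:29

14:29


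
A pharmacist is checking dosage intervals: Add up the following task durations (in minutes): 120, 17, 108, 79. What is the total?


Durations: 120, 17, 108, 79
Running sum: 120
+ 17 = 137
+ 108 = 245
+ 79 = 324
Total duration: 324 minutes
That is 5 hours and 24 minutes

324


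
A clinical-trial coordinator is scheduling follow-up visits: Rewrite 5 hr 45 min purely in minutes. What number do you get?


Hours: 5
Extra minutes: 45
Minutes per hour: 60
Hours to minutes: 5 x 60 = 300
Total: 300 + 45 = 345

345


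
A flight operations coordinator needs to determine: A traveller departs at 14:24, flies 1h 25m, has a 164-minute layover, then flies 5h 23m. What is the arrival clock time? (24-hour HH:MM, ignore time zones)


Depart: 14:24
Leg 1: +85 min -> 15:49
Layover: +164 min -> 18:33
Leg 2: +323 min -> 23:56
Total travel: 572 minutes = 9h 32m
Arrival: 23:56

23:56
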